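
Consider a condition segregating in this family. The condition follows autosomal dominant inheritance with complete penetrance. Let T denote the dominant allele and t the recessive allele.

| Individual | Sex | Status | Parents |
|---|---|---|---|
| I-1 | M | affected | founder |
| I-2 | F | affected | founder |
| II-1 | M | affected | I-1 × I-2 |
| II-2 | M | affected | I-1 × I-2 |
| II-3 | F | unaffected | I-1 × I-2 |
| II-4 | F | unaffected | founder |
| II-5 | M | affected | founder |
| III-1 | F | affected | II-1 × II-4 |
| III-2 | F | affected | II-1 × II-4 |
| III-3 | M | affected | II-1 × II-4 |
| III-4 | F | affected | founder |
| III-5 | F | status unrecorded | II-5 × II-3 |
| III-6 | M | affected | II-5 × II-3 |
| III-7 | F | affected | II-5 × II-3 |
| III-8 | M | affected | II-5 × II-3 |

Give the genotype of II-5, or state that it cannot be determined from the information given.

II-5's phenotype allows TT or Tt, and no parent or child forces a single allele at both positions; consistent genotype assignments exist with II-5 as TT or Tt.

cannot be determined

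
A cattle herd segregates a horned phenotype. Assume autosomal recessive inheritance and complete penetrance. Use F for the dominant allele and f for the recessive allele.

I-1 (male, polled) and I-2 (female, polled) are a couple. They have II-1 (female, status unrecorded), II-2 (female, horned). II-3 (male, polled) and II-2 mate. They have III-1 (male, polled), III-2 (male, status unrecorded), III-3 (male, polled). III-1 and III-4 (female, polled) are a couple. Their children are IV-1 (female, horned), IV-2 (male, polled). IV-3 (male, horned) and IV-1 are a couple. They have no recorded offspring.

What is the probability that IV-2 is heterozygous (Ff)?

2/3

III-1 is polled so carries F and received f from II-2 (ff), so III-1 is Ff.
III-4 is polled so carries F and passed f to IV-1 (ff), so III-4 is Ff.
Their cross gives offspring ratios 1/4 FF : 1/2 Ff : 1/4 ff. Conditioning on IV-2 being polled, P(Ff) = 1/2 / 3/4 = 2/3.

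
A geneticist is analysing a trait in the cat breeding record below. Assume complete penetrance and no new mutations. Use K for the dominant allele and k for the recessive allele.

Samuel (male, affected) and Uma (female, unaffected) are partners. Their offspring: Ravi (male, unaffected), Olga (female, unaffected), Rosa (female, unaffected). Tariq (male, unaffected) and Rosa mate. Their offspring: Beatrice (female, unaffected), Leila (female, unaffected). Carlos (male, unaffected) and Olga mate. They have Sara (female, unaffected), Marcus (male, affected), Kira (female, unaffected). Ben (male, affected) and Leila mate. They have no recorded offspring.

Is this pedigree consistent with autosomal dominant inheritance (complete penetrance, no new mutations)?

Under autosomal dominant, Marcus (affected, male) cannot arise from Carlos (unaffected) × Olga (unaffected).

No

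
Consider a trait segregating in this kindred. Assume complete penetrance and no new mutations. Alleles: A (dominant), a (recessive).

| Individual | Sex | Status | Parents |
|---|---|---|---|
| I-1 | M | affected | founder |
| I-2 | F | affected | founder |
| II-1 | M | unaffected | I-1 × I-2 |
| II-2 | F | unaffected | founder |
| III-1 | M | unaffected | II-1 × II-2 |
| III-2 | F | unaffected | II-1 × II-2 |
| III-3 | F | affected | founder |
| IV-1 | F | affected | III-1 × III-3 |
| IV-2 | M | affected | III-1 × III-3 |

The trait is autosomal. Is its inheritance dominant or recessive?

I-1 and I-2 are both affected yet have an unaffected child II-1. Under a recessive model two affected parents are homozygous and every child would be affected, so the trait cannot be recessive.

dominant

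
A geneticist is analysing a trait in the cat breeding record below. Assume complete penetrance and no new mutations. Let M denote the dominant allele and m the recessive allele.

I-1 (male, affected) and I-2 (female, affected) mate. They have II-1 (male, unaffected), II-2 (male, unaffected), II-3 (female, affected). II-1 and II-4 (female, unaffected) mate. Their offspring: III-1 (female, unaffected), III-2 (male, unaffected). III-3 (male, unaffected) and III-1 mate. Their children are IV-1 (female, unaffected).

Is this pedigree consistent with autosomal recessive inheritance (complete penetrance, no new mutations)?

No

Under autosomal recessive, II-1 (unaffected, male) cannot arise from I-1 (affected) × I-2 (affected).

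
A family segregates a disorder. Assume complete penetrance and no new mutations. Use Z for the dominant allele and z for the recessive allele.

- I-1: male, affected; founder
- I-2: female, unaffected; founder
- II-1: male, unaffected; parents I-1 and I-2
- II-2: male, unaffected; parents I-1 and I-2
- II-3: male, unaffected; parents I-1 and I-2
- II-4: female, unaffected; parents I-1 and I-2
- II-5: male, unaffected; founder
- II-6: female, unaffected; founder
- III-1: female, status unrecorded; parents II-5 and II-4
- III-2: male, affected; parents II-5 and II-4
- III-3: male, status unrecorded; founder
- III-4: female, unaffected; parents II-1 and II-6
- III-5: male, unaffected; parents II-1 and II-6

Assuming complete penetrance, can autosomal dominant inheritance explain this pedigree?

No

Under autosomal dominant, III-2 (affected, male) cannot arise from II-5 (unaffected) × II-4 (unaffected).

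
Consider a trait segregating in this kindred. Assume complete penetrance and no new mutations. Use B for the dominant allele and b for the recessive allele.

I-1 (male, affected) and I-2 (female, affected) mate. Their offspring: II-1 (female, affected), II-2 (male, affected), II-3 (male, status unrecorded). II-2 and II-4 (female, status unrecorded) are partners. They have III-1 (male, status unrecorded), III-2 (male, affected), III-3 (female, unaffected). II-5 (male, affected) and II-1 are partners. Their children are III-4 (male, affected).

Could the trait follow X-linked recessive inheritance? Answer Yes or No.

Yes

A consistent assignment under X-linked recessive exists: I-1 X^b Y, I-2 X^b X^b, II-1 X^b X^b, II-2 X^b Y, II-3 X^b Y, II-4 X^B X^b, II-5 X^b Y, III-1 X^B Y, III-2 X^b Y, III-3 X^B X^b, III-4 X^b Y.
In this assignment every recorded phenotype matches its genotype and every non-founder's genotype is obtainable from its parents' genotypes, so the pedigree is consistent.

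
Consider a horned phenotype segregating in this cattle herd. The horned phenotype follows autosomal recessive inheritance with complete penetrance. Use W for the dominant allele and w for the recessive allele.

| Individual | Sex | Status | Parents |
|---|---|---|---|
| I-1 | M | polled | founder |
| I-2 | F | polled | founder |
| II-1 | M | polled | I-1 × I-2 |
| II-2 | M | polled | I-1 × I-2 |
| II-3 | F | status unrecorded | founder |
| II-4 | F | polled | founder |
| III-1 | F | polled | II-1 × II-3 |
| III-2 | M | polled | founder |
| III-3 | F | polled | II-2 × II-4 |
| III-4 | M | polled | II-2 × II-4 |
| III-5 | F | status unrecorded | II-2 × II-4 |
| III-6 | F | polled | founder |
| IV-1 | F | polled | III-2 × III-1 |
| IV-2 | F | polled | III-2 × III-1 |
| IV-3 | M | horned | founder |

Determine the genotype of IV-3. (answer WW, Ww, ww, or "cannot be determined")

ww

IV-3 is horned, so IV-3 is ww.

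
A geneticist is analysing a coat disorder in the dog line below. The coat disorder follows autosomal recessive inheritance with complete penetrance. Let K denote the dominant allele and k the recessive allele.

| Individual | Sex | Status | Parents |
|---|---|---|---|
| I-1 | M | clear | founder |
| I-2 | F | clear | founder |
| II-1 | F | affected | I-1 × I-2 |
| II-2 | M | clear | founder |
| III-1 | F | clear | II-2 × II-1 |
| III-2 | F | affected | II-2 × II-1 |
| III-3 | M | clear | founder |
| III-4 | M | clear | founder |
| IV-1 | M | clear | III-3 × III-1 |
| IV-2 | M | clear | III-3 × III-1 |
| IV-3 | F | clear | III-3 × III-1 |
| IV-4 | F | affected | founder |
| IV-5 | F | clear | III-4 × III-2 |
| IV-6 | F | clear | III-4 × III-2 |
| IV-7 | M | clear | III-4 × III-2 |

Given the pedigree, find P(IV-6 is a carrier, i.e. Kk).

IV-6 is clear so carries K and received k from III-2 (kk), so IV-6 is Kk, giving P(Kk) = 1.

1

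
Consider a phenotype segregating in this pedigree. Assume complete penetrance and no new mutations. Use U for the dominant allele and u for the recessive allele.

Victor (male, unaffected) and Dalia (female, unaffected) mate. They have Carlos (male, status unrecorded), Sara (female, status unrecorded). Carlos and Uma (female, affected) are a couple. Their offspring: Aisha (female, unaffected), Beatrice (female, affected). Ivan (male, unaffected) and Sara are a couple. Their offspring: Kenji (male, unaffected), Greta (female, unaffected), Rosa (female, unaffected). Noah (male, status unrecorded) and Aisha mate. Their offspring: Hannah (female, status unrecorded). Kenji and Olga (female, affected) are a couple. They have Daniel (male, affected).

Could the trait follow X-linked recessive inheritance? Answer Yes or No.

No

No assignment of genotypes under X-linked recessive satisfies every parent–offspring relationship, so the pedigree is inconsistent.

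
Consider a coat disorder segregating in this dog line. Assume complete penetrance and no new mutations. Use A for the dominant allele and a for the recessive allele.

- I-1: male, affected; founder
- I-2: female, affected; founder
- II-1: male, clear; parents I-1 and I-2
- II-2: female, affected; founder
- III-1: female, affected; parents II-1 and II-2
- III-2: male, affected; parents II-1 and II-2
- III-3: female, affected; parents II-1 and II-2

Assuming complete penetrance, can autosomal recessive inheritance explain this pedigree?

Under autosomal recessive, II-1 (clear, male) cannot arise from I-1 (affected) × I-2 (affected).

No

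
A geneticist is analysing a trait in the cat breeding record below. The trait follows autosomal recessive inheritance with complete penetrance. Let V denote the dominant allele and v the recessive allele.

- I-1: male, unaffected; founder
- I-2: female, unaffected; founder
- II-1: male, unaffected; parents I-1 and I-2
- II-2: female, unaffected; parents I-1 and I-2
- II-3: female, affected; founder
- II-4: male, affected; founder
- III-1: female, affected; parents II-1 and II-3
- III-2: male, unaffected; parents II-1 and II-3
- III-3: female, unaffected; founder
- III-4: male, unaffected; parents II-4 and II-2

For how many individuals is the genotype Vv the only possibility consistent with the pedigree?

Obligate heterozygotes: II-1 is unaffected so carries V and passed v to III-1 (vv), so II-1 is Vv; III-2 is unaffected so carries V and received v from II-3 (vv), so III-2 is Vv; III-4 is unaffected so carries V and received v from II-4 (vv), so III-4 is Vv.
Every other individual is either homozygous by phenotype or has at least one consistent homozygous assignment, so the count is 3.

3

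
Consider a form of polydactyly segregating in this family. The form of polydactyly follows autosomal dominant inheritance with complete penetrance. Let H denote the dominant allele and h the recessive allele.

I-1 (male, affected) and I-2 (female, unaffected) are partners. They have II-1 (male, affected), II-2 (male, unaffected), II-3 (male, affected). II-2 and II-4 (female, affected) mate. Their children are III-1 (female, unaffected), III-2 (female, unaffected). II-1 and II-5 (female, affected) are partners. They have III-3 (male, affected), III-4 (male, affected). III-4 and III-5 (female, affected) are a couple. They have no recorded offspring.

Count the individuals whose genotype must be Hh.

4

Obligate heterozygotes: I-1 is affected so carries H and passed h to II-2 (hh), so I-1 is Hh; II-1 is affected so carries H and received h from I-2 (hh), so II-1 is Hh; II-3 is affected so carries H and received h from I-2 (hh), so II-3 is Hh; II-4 is affected so carries H and passed h to III-1 (hh), so II-4 is Hh.
Every other individual is either homozygous by phenotype or has at least one consistent homozygous assignment, so the count is 4.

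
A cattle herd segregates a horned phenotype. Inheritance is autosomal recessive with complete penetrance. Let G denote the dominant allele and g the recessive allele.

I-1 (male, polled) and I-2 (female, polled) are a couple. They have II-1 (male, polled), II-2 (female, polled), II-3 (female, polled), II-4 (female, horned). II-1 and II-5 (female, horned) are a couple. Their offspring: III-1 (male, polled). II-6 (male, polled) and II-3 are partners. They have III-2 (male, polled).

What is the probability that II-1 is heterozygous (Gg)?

1/2

I-1 is polled so carries G and passed g to II-4 (gg), so I-1 is Gg.
I-2 is polled so carries G and passed g to II-4 (gg), so I-2 is Gg.
Their cross gives offspring ratios 1/4 GG : 1/2 Gg : 1/4 gg. Conditioning on II-1 being polled, P(Gg) = 1/2 / 3/4 = 2/3 before taking II-1's own offspring into account.
II-5 is horned, so II-5 is gg.
Now use II-1's offspring. Probability of each recorded status — polled son III-1: 1/2 if II-1 is Gg, 1 if GG.
Bayes: P(Gg) = 2/3·1/2 / (2/3·1/2 + 1/3·1) = 1/2.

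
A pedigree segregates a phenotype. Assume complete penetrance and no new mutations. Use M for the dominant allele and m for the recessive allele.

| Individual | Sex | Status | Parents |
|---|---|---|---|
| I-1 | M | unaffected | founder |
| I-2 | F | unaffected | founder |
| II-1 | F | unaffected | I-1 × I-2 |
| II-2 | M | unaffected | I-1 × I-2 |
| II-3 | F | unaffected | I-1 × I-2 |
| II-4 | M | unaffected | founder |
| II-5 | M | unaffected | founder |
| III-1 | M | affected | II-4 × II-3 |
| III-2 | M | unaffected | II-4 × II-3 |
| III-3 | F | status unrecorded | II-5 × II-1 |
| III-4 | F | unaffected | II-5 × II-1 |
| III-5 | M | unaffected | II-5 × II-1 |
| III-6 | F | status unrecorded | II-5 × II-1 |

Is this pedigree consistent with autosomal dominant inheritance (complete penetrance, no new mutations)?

No

Under autosomal dominant, III-1 (affected, male) cannot arise from II-4 (unaffected) × II-3 (unaffected).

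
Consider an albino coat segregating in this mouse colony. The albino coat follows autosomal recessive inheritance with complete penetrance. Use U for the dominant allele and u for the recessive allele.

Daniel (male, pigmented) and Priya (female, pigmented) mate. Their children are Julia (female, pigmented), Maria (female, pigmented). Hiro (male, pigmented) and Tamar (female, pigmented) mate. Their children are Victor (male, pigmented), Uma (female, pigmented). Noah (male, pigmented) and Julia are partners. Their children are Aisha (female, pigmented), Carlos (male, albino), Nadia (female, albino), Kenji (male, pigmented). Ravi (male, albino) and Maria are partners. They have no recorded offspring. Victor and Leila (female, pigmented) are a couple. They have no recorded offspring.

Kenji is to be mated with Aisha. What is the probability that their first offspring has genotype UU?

4/9

Noah is pigmented so carries U and passed u to Carlos (uu), so Noah is Uu.
Julia is pigmented so carries U and passed u to Carlos (uu), so Julia is Uu.
Kenji is a pigmented offspring of Noah (Uu) × Julia (Uu), whose cross gives 1/4 UU : 1/2 Uu : 1/4 uu; conditioning on being pigmented, Kenji is UU with probability 1/3, Uu with probability 2/3.
Aisha is a pigmented offspring of Noah (Uu) × Julia (Uu), whose cross gives 1/4 UU : 1/2 Uu : 1/4 uu; conditioning on being pigmented, Aisha is UU with probability 1/3, Uu with probability 2/3.
Summing over parental genotype combinations, P(offspring has genotype UU) = 1/9·1 + 2/9·1/2 + 2/9·1/2 + 4/9·1/4 = 4/9.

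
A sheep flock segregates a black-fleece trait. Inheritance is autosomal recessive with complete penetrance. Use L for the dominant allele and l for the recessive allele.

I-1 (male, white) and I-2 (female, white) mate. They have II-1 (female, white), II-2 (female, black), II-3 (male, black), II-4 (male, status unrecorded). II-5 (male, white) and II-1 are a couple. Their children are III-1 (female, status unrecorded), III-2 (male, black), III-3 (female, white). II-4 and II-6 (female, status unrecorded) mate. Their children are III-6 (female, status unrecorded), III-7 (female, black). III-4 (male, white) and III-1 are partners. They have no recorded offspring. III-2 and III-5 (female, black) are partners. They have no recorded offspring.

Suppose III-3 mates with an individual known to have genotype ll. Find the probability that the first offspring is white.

II-5 is white so carries L and passed l to III-2 (ll), so II-5 is Ll.
II-1 is white so carries L and passed l to III-2 (ll), so II-1 is Ll.
III-3 is a white offspring of II-5 (Ll) × II-1 (Ll), whose cross gives 1/4 LL : 1/2 Ll : 1/4 ll; conditioning on being white, III-3 is LL with probability 1/3, Ll with probability 2/3.
Summing over parental genotype combinations, P(offspring is white) = 1/3·1 + 2/3·1/2 = 2/3.

2/3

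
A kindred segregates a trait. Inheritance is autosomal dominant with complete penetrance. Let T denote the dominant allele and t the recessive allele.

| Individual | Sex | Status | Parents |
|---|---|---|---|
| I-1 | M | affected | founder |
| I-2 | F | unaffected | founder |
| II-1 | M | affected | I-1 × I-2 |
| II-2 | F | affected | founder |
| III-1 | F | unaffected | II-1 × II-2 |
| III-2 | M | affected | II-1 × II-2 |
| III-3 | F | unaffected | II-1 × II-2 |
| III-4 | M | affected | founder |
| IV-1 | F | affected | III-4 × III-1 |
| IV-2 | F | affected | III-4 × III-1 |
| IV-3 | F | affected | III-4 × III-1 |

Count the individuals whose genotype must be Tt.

Obligate heterozygotes: II-1 is affected so carries T and received t from I-2 (tt), so II-1 is Tt; II-2 is affected so carries T and passed t to III-1 (tt), so II-2 is Tt; IV-1 is affected so carries T and received t from III-1 (tt), so IV-1 is Tt; IV-2 is affected so carries T and received t from III-1 (tt), so IV-2 is Tt; IV-3 is affected so carries T and received t from III-1 (tt), so IV-3 is Tt.
Every other individual is either homozygous by phenotype or has at least one consistent homozygous assignment, so the count is 5.

5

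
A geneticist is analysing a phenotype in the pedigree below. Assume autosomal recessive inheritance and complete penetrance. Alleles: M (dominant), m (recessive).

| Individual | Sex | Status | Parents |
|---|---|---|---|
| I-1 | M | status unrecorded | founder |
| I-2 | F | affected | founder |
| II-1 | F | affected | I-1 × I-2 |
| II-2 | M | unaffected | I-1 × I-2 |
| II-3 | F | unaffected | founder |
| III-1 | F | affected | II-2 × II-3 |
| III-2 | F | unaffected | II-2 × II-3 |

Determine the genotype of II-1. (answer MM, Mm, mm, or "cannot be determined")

mm

II-1 is affected, so II-1 is mm.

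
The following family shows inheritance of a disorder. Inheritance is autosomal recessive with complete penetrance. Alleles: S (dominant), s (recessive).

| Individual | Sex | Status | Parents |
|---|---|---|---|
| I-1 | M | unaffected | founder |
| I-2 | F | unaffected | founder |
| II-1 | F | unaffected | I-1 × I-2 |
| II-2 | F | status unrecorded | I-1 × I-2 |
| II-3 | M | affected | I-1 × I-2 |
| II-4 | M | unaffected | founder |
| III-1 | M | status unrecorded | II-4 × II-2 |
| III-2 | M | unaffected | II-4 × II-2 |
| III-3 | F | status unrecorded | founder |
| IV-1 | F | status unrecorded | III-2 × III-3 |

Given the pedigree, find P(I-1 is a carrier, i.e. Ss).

1

I-1 is unaffected so carries S and passed s to II-3 (ss), so I-1 is Ss, giving P(Ss) = 1.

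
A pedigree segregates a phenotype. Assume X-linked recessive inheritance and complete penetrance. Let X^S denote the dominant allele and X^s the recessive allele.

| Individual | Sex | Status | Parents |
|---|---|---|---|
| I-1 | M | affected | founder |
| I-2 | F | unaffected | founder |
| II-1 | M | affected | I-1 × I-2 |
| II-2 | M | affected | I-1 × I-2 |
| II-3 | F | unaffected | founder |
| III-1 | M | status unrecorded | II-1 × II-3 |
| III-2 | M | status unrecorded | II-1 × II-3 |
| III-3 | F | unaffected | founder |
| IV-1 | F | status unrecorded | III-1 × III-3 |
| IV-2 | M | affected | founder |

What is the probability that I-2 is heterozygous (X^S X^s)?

1

I-2 is unaffected so carries S and passed s to II-1 (X^s Y), so I-2 is X^S X^s, giving P(X^S X^s) = 1.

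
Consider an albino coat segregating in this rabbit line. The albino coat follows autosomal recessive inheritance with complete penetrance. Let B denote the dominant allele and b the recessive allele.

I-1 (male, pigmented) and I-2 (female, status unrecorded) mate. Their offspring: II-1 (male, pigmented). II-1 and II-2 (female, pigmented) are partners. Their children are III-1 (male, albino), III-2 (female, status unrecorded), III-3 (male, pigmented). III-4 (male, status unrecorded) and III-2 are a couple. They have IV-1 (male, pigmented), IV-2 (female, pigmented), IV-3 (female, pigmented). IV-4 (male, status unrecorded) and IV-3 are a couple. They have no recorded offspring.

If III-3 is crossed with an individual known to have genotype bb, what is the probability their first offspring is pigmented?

2/3

II-1 is pigmented so carries B and passed b to III-1 (bb), so II-1 is Bb.
II-2 is pigmented so carries B and passed b to III-1 (bb), so II-2 is Bb.
III-3 is a pigmented offspring of II-1 (Bb) × II-2 (Bb), whose cross gives 1/4 BB : 1/2 Bb : 1/4 bb; conditioning on being pigmented, III-3 is BB with probability 1/3, Bb with probability 2/3.
Summing over parental genotype combinations, P(offspring is pigmented) = 1/3·1 + 2/3·1/2 = 2/3.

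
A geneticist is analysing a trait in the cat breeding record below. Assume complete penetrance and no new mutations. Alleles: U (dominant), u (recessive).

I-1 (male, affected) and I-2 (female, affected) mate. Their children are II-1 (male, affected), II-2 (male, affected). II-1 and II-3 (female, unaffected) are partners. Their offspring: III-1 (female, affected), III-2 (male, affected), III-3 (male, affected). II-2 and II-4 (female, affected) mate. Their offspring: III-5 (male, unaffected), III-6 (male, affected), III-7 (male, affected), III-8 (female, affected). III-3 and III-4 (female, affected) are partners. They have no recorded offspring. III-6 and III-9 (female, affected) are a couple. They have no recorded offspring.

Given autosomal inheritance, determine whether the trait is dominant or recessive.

dominant

II-2 and II-4 are both affected yet have an unaffected child III-5. Under a recessive model two affected parents are homozygous and every child would be affected, so the trait cannot be recessive.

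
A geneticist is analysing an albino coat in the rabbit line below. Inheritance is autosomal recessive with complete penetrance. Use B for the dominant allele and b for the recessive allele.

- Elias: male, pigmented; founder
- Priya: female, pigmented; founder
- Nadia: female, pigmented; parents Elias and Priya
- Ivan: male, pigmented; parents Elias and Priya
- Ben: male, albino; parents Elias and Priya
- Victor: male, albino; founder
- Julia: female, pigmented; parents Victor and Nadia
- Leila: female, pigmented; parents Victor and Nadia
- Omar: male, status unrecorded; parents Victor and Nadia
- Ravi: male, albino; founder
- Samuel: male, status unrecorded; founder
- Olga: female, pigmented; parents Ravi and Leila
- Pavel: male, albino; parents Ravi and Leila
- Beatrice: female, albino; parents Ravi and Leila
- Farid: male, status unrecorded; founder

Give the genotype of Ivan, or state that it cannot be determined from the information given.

cannot be determined

Ivan's phenotype allows BB or Bb, and no parent or child forces a single allele at both positions; consistent genotype assignments exist with Ivan as BB or Bb.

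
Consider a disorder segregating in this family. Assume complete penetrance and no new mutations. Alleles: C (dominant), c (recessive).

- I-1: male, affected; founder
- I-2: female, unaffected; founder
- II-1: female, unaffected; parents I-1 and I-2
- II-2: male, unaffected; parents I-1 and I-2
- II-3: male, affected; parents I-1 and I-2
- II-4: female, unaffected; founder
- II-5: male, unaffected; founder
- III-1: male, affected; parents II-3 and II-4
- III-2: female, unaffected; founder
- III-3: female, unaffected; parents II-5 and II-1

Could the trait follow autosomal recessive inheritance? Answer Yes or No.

A consistent assignment under autosomal recessive exists: I-1 cc, I-2 Cc, II-1 Cc, II-2 Cc, II-3 cc, II-4 Cc, II-5 CC, III-1 cc, III-2 CC, III-3 CC.
In this assignment every recorded phenotype matches its genotype and every non-founder's genotype is obtainable from its parents' genotypes, so the pedigree is consistent.

Yes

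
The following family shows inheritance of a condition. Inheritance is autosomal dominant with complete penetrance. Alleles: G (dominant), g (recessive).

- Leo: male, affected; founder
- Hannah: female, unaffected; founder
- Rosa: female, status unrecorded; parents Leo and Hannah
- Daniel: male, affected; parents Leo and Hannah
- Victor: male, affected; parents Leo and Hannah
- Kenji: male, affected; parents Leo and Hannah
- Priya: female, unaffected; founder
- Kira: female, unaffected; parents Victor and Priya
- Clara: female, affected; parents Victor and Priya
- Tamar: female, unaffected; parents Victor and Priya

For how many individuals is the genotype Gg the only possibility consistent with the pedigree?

Obligate heterozygotes: Daniel is affected so carries G and received g from Hannah (gg), so Daniel is Gg; Victor is affected so carries G and received g from Hannah (gg), so Victor is Gg; Kenji is affected so carries G and received g from Hannah (gg), so Kenji is Gg; Clara is affected so carries G and received g from Priya (gg), so Clara is Gg.
Every other individual is either homozygous by phenotype or has at least one consistent homozygous assignment, so the count is 4.

4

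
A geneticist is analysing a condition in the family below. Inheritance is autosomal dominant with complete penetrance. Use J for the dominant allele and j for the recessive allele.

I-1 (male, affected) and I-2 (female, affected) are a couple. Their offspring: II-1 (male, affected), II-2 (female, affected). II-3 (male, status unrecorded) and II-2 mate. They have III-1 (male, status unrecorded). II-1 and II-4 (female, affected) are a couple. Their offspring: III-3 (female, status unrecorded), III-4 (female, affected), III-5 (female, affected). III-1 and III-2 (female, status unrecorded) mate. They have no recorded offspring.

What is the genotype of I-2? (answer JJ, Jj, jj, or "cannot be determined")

I-2's phenotype allows JJ or Jj, and no parent or child forces a single allele at both positions; consistent genotype assignments exist with I-2 as JJ or Jj.

cannot be determined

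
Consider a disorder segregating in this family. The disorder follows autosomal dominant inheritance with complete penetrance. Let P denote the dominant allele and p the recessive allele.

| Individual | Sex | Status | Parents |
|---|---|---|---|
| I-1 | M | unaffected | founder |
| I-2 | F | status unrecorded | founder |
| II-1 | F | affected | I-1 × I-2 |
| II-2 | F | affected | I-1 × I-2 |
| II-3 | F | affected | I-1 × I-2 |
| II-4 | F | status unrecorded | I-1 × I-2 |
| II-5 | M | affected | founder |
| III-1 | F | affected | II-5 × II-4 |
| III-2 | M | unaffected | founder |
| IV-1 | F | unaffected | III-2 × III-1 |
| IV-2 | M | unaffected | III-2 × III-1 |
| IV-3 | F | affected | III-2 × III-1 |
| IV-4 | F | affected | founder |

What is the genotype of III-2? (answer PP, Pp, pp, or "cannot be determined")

III-2 is unaffected, so III-2 is pp.

pp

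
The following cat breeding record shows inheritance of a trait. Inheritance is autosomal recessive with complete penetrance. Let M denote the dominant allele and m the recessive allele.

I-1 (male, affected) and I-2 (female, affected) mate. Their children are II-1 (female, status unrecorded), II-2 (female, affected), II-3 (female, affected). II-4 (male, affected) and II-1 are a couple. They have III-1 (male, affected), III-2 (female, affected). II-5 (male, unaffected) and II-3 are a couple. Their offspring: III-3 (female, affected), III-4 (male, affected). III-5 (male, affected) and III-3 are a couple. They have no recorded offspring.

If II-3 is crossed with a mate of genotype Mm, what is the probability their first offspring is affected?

1/2

II-3 is affected, so II-3 is mm.
The cross gives 1/2 Mm : 1/2 mm, so P(offspring is affected) = 1/2.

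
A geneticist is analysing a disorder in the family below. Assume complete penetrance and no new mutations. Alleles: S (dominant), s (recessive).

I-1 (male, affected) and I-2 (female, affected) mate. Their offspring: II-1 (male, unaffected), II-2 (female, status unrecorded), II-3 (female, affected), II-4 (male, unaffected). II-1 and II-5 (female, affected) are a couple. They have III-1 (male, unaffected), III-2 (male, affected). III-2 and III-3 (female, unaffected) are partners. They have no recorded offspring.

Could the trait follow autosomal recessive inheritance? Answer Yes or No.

Under autosomal recessive, II-1 (unaffected, male) cannot arise from I-1 (affected) × I-2 (affected).

No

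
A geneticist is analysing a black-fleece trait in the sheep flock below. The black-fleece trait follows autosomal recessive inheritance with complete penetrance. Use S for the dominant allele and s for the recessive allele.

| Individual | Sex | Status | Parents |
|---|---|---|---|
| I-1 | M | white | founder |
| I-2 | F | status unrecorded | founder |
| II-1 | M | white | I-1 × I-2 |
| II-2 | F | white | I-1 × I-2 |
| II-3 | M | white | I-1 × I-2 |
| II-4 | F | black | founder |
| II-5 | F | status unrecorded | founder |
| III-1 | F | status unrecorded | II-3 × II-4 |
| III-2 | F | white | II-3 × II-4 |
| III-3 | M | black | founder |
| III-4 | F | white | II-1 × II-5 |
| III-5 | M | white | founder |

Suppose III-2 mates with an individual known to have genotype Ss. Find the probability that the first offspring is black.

III-2 is white so carries S and received s from II-4 (ss), so III-2 is Ss.
The cross gives 1/4 SS : 1/2 Ss : 1/4 ss, so P(offspring is black) = 1/4.

1/4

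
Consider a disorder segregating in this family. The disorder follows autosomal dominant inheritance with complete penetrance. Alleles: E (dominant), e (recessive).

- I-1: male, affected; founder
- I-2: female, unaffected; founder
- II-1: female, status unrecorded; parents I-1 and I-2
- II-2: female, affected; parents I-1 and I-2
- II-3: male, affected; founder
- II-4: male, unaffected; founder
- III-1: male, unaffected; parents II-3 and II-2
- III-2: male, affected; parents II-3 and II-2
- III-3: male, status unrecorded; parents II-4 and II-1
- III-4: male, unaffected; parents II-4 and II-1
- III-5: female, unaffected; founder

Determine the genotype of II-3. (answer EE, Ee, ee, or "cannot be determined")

Ee

From phenotype alone, II-3 is EE or Ee.
II-3 is affected so carries E and passed e to III-1 (ee), so II-3 is Ee.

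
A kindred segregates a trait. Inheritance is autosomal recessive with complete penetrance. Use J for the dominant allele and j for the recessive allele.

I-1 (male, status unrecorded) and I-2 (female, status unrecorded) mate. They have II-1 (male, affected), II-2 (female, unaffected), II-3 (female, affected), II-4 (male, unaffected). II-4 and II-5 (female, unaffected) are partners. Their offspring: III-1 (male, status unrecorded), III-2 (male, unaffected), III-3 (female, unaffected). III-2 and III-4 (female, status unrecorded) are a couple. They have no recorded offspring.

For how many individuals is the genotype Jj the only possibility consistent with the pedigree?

0

No individual's genotype is forced to Jj by the pedigree, so the count is 0.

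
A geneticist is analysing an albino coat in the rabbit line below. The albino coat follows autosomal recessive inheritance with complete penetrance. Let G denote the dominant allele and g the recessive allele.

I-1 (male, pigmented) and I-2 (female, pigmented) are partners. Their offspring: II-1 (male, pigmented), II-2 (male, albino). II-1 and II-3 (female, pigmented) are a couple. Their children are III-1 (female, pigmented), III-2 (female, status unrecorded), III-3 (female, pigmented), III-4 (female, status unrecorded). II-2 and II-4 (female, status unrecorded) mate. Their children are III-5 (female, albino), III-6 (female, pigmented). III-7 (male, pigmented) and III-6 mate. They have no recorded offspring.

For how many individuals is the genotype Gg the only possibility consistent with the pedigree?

4

Obligate heterozygotes: I-1 is pigmented so carries G and passed g to II-2 (gg), so I-1 is Gg; I-2 is pigmented so carries G and passed g to II-2 (gg), so I-2 is Gg; II-4 passed G to III-6 (Gg, whose g came from II-2) and passed g to III-5 (gg), so II-4 is Gg; III-6 is pigmented so carries G and received g from II-2 (gg), so III-6 is Gg.
Every other individual is either homozygous by phenotype or has at least one consistent homozygous assignment, so the count is 4.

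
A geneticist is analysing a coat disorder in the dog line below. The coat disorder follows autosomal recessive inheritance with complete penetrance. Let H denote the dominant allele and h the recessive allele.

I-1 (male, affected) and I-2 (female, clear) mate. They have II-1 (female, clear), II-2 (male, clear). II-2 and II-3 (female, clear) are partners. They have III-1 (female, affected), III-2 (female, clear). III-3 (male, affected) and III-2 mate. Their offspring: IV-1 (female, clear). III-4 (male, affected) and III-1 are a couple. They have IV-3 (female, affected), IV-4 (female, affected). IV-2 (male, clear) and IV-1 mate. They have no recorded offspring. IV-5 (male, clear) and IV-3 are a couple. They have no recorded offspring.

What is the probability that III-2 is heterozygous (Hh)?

II-2 is clear so carries H and received h from I-1 (hh), so II-2 is Hh.
II-3 is clear so carries H and passed h to III-1 (hh), so II-3 is Hh.
Their cross gives offspring ratios 1/4 HH : 1/2 Hh : 1/4 hh. Conditioning on III-2 being clear, P(Hh) = 1/2 / 3/4 = 2/3 before taking III-2's own offspring into account.
III-3 is affected, so III-3 is hh.
Now use III-2's offspring. Probability of each recorded status — clear daughter IV-1: 1/2 if III-2 is Hh, 1 if HH.
Bayes: P(Hh) = 2/3·1/2 / (2/3·1/2 + 1/3·1) = 1/2.

1/2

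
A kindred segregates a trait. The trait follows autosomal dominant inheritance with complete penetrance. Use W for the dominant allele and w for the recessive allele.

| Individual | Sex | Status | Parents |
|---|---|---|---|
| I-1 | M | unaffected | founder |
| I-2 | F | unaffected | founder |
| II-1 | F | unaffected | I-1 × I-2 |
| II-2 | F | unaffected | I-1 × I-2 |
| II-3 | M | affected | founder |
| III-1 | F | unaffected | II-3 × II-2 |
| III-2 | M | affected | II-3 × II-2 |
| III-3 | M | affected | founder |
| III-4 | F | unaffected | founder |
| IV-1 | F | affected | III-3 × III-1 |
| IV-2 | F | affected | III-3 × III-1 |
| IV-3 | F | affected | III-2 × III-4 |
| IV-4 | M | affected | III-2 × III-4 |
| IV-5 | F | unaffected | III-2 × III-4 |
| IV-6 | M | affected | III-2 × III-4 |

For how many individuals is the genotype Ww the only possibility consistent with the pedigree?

7

Obligate heterozygotes: II-3 is affected so carries W and passed w to III-1 (ww), so II-3 is Ww; III-2 is affected so carries W and received w from II-2 (ww), so III-2 is Ww; IV-1 is affected so carries W and received w from III-1 (ww), so IV-1 is Ww; IV-2 is affected so carries W and received w from III-1 (ww), so IV-2 is Ww; IV-3 is affected so carries W and received w from III-4 (ww), so IV-3 is Ww; IV-4 is affected so carries W and received w from III-4 (ww), so IV-4 is Ww; IV-6 is affected so carries W and received w from III-4 (ww), so IV-6 is Ww.
Every other individual is either homozygous by phenotype or has at least one consistent homozygous assignment, so the count is 7.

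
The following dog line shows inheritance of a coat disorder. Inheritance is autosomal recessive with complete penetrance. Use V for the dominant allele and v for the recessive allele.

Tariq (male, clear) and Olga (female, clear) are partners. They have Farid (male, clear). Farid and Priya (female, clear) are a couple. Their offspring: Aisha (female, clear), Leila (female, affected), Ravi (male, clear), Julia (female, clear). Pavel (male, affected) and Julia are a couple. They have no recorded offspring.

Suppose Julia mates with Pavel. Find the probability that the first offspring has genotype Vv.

Farid is clear so carries V and passed v to Leila (vv), so Farid is Vv.
Priya is clear so carries V and passed v to Leila (vv), so Priya is Vv.
Julia is a clear offspring of Farid (Vv) × Priya (Vv), whose cross gives 1/4 VV : 1/2 Vv : 1/4 vv; conditioning on being clear, Julia is VV with probability 1/3, Vv with probability 2/3.
Pavel is affected, so Pavel is vv.
Summing over parental genotype combinations, P(offspring has genotype Vv) = 1/3·1 + 2/3·1/2 = 2/3.

2/3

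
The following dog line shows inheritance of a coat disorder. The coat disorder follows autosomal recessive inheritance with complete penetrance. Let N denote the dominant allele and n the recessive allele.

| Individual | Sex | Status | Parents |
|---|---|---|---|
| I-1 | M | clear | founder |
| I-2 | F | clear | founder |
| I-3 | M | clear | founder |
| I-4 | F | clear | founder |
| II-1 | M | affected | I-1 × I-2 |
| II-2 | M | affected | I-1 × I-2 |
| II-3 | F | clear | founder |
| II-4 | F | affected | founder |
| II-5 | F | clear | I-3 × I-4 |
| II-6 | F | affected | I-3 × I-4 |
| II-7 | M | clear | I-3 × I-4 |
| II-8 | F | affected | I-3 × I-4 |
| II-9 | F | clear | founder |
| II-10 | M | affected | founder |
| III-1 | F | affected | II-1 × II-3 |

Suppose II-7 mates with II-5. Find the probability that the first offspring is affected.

I-3 is clear so carries N and passed n to II-6 (nn), so I-3 is Nn.
I-4 is clear so carries N and passed n to II-6 (nn), so I-4 is Nn.
II-7 is a clear offspring of I-3 (Nn) × I-4 (Nn), whose cross gives 1/4 NN : 1/2 Nn : 1/4 nn; conditioning on being clear, II-7 is NN with probability 1/3, Nn with probability 2/3.
II-5 is a clear offspring of I-3 (Nn) × I-4 (Nn), whose cross gives 1/4 NN : 1/2 Nn : 1/4 nn; conditioning on being clear, II-5 is NN with probability 1/3, Nn with probability 2/3.
Summing over parental genotype combinations, P(offspring is affected) = 4/9·1/4 = 1/9.

1/9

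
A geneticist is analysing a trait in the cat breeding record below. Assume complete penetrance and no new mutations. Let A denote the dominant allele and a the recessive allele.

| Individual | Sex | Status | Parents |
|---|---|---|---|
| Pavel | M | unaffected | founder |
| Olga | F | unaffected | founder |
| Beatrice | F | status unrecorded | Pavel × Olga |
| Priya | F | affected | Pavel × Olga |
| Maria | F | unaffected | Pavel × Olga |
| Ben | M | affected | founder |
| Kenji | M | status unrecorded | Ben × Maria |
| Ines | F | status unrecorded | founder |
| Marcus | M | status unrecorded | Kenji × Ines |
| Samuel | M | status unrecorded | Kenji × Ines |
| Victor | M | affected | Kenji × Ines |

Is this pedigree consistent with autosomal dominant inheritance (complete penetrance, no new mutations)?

Under autosomal dominant, Priya (affected, female) cannot arise from Pavel (unaffected) × Olga (unaffected).

No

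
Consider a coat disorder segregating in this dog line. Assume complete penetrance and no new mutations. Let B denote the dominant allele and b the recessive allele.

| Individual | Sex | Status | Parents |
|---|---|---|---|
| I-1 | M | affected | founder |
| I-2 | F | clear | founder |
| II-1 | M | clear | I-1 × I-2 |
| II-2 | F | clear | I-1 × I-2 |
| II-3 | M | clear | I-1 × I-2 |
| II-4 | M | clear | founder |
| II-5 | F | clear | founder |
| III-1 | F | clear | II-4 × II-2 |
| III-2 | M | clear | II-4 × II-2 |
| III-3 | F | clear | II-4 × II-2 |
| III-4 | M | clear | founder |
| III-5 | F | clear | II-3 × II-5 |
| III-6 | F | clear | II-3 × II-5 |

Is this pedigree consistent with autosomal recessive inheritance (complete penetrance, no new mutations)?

A consistent assignment under autosomal recessive exists: I-1 bb, I-2 BB, II-1 Bb, II-2 Bb, II-3 Bb, II-4 BB, II-5 BB, III-1 BB, III-2 BB, III-3 BB, III-4 BB, III-5 BB, III-6 BB.
In this assignment every recorded phenotype matches its genotype and every non-founder's genotype is obtainable from its parents' genotypes, so the pedigree is consistent.

Yes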